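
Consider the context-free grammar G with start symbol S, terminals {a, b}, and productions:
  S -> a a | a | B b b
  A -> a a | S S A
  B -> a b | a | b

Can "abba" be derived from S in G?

no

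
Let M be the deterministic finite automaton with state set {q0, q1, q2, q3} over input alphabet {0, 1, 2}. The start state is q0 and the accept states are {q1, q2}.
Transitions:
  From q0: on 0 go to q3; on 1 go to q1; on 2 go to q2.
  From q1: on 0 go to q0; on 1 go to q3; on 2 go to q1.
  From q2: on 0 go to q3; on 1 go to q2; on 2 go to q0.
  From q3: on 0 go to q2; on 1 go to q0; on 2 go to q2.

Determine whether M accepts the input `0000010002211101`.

q0 --0--> q3
q3 --0--> q2
q2 --0--> q3
q3 --0--> q2
q2 --0--> q3
q3 --1--> q0
q0 --0--> q3
q3 --0--> q2
q2 --0--> q3
q3 --2--> q2
q2 --2--> q0
q0 --1--> q1
q1 --1--> q3
q3 --1--> q0
q0 --0--> q3
q3 --1--> q0
End in state q0, which is not an accepting state.

rejected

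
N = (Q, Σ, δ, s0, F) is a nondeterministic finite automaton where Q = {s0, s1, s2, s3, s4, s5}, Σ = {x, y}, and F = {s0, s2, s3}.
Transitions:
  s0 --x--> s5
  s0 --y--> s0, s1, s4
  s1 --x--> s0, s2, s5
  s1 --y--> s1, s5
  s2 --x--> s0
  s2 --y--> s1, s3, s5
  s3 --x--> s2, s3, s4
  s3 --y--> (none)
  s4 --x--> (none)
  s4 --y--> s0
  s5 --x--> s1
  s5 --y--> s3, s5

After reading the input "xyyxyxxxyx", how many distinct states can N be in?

6

Start: {s0}
read x: {s5}
read y: {s3, s5}
read y: {s3, s5}
read x: {s1, s2, s3, s4}
read y: {s0, s1, s3, s5}
read x: {s0, s1, s2, s3, s4, s5}
read x: {s0, s1, s2, s3, s4, s5}
read x: {s0, s1, s2, s3, s4, s5}
read y: {s0, s1, s3, s4, s5}
read x: {s0, s1, s2, s3, s4, s5}
Final reachable set {s0, s1, s2, s3, s4, s5} has 6 states.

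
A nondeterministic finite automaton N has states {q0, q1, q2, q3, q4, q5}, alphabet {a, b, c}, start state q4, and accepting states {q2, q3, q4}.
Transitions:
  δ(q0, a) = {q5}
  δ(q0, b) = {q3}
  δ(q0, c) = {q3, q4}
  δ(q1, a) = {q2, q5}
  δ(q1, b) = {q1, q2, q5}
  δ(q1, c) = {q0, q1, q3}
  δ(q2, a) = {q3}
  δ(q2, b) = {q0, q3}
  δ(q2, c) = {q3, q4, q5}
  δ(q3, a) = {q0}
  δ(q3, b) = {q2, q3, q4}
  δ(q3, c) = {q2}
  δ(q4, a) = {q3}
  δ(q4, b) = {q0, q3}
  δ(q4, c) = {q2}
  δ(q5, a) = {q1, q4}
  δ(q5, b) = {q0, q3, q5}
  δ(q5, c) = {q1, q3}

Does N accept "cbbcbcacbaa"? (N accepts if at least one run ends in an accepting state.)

accepted

Start: {q4}
read c: {q2}
read b: {q0, q3}
read b: {q2, q3, q4}
read c: {q2, q3, q4, q5}
read b: {q0, q2, q3, q4, q5}
read c: {q1, q2, q3, q4, q5}
read a: {q0, q1, q2, q3, q4, q5}
read c: {q0, q1, q2, q3, q4, q5}
read b: {q0, q1, q2, q3, q4, q5}
read a: {q0, q1, q2, q3, q4, q5}
read a: {q0, q1, q2, q3, q4, q5}
Reachable ∩ accepting = {q2, q3, q4} — nonempty.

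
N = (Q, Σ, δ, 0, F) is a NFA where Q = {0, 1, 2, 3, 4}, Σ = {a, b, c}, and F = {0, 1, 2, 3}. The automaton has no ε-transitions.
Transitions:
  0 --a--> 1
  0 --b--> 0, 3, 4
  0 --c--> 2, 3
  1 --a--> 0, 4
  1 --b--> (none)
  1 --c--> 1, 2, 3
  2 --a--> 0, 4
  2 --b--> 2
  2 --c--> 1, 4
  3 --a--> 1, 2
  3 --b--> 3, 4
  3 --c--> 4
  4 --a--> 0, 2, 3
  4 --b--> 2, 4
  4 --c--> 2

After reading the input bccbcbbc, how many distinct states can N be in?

Start: {0}
read b: {0, 3, 4}
read c: {2, 3, 4}
read c: {1, 2, 4}
read b: {2, 4}
read c: {1, 2, 4}
read b: {2, 4}
read b: {2, 4}
read c: {1, 2, 4}
Final reachable set {1, 2, 4} has 3 states.

3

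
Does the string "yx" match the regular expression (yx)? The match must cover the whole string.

Split as y·x: y matches y and x matches x.

yes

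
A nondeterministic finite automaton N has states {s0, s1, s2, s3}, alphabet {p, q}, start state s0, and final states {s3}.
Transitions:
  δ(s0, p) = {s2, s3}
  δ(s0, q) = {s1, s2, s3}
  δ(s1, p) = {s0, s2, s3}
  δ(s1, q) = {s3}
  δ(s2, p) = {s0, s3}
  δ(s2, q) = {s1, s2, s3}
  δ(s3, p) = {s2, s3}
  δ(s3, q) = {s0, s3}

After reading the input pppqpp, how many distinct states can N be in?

3

Start: {s0}
read p: {s2, s3}
read p: {s0, s2, s3}
read p: {s0, s2, s3}
read q: {s0, s1, s2, s3}
read p: {s0, s2, s3}
read p: {s0, s2, s3}
Final reachable set {s0, s2, s3} has 3 states.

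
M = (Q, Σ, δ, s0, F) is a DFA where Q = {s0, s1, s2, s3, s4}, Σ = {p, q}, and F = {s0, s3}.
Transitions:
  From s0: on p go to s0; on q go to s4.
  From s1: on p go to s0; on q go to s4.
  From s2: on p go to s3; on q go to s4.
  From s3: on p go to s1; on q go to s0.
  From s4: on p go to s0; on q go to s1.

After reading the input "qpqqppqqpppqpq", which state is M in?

s4

s0 --q--> s4
s4 --p--> s0
s0 --q--> s4
s4 --q--> s1
s1 --p--> s0
s0 --p--> s0
s0 --q--> s4
s4 --q--> s1
s1 --p--> s0
s0 --p--> s0
s0 --p--> s0
s0 --q--> s4
s4 --p--> s0
s0 --q--> s4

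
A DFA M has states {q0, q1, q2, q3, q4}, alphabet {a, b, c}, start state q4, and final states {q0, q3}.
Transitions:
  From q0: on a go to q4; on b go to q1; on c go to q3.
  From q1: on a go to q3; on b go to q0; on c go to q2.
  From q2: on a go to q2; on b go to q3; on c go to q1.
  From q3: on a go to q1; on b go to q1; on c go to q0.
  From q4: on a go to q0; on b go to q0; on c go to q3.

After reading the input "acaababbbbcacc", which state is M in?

q4 --a--> q0
q0 --c--> q3
q3 --a--> q1
q1 --a--> q3
q3 --b--> q1
q1 --a--> q3
q3 --b--> q1
q1 --b--> q0
q0 --b--> q1
q1 --b--> q0
q0 --c--> q3
q3 --a--> q1
q1 --c--> q2
q2 --c--> q1

q1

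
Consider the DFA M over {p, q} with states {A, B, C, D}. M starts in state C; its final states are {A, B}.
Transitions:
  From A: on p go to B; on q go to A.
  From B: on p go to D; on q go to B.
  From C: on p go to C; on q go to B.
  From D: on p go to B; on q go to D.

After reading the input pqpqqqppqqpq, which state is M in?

C --p--> C
C --q--> B
B --p--> D
D --q--> D
D --q--> D
D --q--> D
D --p--> B
B --p--> D
D --q--> D
D --q--> D
D --p--> B
B --q--> B

B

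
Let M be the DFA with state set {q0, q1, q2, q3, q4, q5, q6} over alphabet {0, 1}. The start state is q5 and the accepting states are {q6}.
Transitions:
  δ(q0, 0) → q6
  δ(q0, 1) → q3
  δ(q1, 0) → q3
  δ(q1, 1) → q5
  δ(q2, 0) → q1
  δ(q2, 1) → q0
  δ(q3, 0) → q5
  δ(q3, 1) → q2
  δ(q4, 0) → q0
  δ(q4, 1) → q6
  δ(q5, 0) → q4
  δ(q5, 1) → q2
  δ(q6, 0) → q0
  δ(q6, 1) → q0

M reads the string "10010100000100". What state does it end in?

q0

q5 --1--> q2
q2 --0--> q1
q1 --0--> q3
q3 --1--> q2
q2 --0--> q1
q1 --1--> q5
q5 --0--> q4
q4 --0--> q0
q0 --0--> q6
q6 --0--> q0
q0 --0--> q6
q6 --1--> q0
q0 --0--> q6
q6 --0--> q0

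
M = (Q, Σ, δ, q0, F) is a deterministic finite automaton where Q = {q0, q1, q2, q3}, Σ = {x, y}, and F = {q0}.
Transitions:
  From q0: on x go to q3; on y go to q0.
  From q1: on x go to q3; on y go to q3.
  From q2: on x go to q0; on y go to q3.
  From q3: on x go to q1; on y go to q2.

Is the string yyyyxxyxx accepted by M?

q0 --y--> q0
q0 --y--> q0
q0 --y--> q0
q0 --y--> q0
q0 --x--> q3
q3 --x--> q1
q1 --y--> q3
q3 --x--> q1
q1 --x--> q3
End in state q3, which is not an accepting state.

rejected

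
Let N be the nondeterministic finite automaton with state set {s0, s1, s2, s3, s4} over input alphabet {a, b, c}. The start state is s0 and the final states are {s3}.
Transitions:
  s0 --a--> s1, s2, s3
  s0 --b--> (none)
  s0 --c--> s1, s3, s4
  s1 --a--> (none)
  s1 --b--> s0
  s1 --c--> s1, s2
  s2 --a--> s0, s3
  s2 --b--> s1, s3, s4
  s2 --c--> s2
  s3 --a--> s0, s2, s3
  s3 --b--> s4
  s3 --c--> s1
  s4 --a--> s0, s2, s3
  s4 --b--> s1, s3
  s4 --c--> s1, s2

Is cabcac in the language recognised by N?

accepted

Start: {s0}
read c: {s1, s3, s4}
read a: {s0, s2, s3}
read b: {s1, s3, s4}
read c: {s1, s2}
read a: {s0, s3}
read c: {s1, s3, s4}
Reachable ∩ accepting = {s3} — nonempty.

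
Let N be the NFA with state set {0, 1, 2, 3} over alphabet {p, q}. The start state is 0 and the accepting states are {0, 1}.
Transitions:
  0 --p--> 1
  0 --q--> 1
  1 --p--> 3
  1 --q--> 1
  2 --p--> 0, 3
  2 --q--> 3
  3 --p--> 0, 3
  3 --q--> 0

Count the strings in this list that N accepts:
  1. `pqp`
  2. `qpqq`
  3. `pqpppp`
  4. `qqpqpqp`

`pqp`: rejected
`qpqq`: accepted
`pqpppp`: accepted
`qqpqpqp`: rejected

2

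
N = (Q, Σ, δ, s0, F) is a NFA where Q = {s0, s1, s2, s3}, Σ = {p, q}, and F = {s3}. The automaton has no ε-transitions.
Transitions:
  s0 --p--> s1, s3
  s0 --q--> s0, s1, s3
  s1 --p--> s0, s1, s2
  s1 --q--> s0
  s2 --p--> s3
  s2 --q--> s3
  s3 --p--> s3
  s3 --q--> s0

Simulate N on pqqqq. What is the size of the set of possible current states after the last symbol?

3

Start: {s0}
read p: {s1, s3}
read q: {s0}
read q: {s0, s1, s3}
read q: {s0, s1, s3}
read q: {s0, s1, s3}
Final reachable set {s0, s1, s3} has 3 states.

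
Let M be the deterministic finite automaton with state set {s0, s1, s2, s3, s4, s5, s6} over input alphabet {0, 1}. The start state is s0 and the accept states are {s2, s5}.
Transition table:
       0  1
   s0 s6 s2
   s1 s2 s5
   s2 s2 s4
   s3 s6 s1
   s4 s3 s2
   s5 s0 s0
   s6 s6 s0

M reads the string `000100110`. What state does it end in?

s0 --0--> s6
s6 --0--> s6
s6 --0--> s6
s6 --1--> s0
s0 --0--> s6
s6 --0--> s6
s6 --1--> s0
s0 --1--> s2
s2 --0--> s2

s2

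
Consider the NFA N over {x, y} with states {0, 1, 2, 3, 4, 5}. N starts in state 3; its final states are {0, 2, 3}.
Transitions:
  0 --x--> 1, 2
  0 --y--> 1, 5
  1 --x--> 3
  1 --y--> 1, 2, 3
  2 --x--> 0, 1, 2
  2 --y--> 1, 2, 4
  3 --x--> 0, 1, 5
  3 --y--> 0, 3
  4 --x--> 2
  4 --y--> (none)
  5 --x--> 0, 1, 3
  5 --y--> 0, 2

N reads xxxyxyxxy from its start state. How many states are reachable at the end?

6

Start: {3}
read x: {0, 1, 5}
read x: {0, 1, 2, 3}
read x: {0, 1, 2, 3, 5}
read y: {0, 1, 2, 3, 4, 5}
read x: {0, 1, 2, 3, 5}
read y: {0, 1, 2, 3, 4, 5}
read x: {0, 1, 2, 3, 5}
read x: {0, 1, 2, 3, 5}
read y: {0, 1, 2, 3, 4, 5}
Final reachable set {0, 1, 2, 3, 4, 5} has 6 states.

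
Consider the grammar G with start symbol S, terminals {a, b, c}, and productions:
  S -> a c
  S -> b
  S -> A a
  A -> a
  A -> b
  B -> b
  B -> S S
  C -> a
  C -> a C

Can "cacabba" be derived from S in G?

no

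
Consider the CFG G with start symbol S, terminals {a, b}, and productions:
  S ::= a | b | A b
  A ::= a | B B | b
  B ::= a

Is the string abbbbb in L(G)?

no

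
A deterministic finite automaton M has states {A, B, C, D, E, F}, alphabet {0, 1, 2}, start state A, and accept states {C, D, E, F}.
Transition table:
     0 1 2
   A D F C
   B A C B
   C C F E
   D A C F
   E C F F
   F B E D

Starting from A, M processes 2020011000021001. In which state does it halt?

F

A --2--> C
C --0--> C
C --2--> E
E --0--> C
C --0--> C
C --1--> F
F --1--> E
E --0--> C
C --0--> C
C --0--> C
C --0--> C
C --2--> E
E --1--> F
F --0--> B
B --0--> A
A --1--> F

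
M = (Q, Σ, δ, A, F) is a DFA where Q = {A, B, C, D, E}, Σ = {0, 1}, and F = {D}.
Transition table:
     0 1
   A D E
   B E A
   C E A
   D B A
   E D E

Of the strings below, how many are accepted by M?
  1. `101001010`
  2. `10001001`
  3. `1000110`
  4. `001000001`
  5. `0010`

`101001010`: accepted
`10001001`: rejected
`1000110`: accepted
`001000001`: rejected
`0010`: accepted

3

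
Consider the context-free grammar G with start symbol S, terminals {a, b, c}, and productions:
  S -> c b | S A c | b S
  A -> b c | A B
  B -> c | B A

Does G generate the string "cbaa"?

no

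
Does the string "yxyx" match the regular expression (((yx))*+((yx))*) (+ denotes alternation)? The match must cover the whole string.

yes

The left alternative ((yx))* matches yxyx.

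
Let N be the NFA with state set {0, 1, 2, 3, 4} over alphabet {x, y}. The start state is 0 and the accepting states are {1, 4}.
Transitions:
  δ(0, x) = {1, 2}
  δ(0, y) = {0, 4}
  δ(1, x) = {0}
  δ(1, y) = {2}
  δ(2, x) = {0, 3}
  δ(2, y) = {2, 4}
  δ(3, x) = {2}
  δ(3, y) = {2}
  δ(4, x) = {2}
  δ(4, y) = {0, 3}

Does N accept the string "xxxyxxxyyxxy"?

accepted

Start: {0}
read x: {1, 2}
read x: {0, 3}
read x: {1, 2}
read y: {2, 4}
read x: {0, 2, 3}
read x: {0, 1, 2, 3}
read x: {0, 1, 2, 3}
read y: {0, 2, 4}
read y: {0, 2, 3, 4}
read x: {0, 1, 2, 3}
read x: {0, 1, 2, 3}
read y: {0, 2, 4}
Reachable ∩ accepting = {4} — nonempty.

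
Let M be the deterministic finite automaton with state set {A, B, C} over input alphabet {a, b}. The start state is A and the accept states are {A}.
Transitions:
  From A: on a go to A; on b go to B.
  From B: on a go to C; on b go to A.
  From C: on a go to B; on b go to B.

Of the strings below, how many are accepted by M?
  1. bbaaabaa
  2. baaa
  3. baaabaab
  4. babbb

1

bbaaabaa: rejected
baaa: rejected
baaabaab: accepted
babbb: rejected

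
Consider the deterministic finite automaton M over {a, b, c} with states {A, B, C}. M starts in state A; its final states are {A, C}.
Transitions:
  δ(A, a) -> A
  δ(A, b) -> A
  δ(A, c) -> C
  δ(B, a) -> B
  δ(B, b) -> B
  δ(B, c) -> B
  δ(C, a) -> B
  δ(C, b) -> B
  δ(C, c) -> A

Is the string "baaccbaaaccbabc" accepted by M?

accepted

A --b--> A
A --a--> A
A --a--> A
A --c--> C
C --c--> A
A --b--> A
A --a--> A
A --a--> A
A --a--> A
A --c--> C
C --c--> A
A --b--> A
A --a--> A
A --b--> A
A --c--> C
End in state C, which is an accepting state.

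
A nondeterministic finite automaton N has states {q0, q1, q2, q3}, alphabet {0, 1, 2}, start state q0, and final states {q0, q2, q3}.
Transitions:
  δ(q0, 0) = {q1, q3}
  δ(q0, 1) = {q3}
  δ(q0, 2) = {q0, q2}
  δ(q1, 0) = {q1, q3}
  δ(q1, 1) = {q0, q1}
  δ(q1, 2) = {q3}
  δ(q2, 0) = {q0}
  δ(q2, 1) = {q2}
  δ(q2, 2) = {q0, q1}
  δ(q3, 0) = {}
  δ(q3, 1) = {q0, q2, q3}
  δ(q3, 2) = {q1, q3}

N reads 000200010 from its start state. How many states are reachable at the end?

3

Start: {q0}
read 0: {q1, q3}
read 0: {q1, q3}
read 0: {q1, q3}
read 2: {q1, q3}
read 0: {q1, q3}
read 0: {q1, q3}
read 0: {q1, q3}
read 1: {q0, q1, q2, q3}
read 0: {q0, q1, q3}
Final reachable set {q0, q1, q3} has 3 states.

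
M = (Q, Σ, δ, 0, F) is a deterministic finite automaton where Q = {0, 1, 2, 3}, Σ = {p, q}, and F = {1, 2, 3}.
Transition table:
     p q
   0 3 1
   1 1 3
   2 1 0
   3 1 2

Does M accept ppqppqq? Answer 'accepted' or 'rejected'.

0 --p--> 3
3 --p--> 1
1 --q--> 3
3 --p--> 1
1 --p--> 1
1 --q--> 3
3 --q--> 2
End in state 2, which is an accepting state.

accepted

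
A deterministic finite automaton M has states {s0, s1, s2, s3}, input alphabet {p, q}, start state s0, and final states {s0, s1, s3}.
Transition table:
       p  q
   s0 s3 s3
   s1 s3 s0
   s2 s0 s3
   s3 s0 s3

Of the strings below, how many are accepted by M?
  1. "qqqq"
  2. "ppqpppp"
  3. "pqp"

3

"qqqq": accepted
"ppqpppp": accepted
"pqp": accepted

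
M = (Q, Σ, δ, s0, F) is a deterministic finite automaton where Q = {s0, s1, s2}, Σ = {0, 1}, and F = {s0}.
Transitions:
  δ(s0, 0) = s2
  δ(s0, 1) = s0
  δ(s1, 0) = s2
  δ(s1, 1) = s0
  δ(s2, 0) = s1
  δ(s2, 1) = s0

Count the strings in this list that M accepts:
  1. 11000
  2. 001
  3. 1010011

11000: rejected
001: accepted
1010011: accepted

2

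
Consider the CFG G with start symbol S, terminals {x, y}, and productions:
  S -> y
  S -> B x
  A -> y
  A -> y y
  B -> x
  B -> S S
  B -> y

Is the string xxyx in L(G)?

S ⇒ Bx ⇒ SSx ⇒ BxSx ⇒ xxSx ⇒ xxyx

yes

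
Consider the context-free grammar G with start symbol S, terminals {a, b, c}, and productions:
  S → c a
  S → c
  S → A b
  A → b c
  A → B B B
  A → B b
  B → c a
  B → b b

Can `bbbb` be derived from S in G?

yes

S ⇒ Ab ⇒ Bbb ⇒ bbbb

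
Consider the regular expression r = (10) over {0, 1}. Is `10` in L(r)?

yes

Split as 1·0: 1 matches 1 and 0 matches 0.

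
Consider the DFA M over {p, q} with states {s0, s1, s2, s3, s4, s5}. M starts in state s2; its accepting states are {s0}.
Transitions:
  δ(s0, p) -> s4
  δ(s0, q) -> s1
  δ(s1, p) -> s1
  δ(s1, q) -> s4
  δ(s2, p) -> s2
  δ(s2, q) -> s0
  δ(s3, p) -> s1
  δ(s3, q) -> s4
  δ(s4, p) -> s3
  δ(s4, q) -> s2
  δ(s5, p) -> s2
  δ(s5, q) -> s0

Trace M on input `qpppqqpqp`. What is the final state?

s2 --q--> s0
s0 --p--> s4
s4 --p--> s3
s3 --p--> s1
s1 --q--> s4
s4 --q--> s2
s2 --p--> s2
s2 --q--> s0
s0 --p--> s4

s4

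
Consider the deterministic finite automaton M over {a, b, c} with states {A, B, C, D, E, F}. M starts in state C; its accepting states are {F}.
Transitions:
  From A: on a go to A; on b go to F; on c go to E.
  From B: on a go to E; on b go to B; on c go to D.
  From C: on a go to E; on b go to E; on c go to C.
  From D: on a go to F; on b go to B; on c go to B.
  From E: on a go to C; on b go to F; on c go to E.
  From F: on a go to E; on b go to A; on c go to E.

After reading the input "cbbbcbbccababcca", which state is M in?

C

C --c--> C
C --b--> E
E --b--> F
F --b--> A
A --c--> E
E --b--> F
F --b--> A
A --c--> E
E --c--> E
E --a--> C
C --b--> E
E --a--> C
C --b--> E
E --c--> E
E --c--> E
E --a--> C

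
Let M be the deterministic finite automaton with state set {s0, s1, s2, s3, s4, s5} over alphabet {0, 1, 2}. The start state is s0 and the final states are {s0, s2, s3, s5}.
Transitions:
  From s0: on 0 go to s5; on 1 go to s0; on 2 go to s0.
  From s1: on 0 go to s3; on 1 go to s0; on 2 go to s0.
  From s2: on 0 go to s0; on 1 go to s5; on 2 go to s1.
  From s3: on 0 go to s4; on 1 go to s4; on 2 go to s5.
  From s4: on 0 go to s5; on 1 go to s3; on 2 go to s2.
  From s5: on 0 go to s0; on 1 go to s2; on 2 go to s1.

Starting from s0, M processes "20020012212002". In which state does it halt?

s0

s0 --2--> s0
s0 --0--> s5
s5 --0--> s0
s0 --2--> s0
s0 --0--> s5
s5 --0--> s0
s0 --1--> s0
s0 --2--> s0
s0 --2--> s0
s0 --1--> s0
s0 --2--> s0
s0 --0--> s5
s5 --0--> s0
s0 --2--> s0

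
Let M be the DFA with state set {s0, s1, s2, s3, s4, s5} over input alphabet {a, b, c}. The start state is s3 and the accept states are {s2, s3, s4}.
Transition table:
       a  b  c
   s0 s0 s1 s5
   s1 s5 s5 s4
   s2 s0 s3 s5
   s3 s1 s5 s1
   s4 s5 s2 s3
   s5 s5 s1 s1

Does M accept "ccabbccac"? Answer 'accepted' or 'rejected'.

s3 --c--> s1
s1 --c--> s4
s4 --a--> s5
s5 --b--> s1
s1 --b--> s5
s5 --c--> s1
s1 --c--> s4
s4 --a--> s5
s5 --c--> s1
End in state s1, which is not an accepting state.

rejected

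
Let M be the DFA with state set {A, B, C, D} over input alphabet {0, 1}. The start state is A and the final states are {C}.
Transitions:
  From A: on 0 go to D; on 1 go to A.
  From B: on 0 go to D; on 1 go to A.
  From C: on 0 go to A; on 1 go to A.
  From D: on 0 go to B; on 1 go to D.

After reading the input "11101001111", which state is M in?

D

A --1--> A
A --1--> A
A --1--> A
A --0--> D
D --1--> D
D --0--> B
B --0--> D
D --1--> D
D --1--> D
D --1--> D
D --1--> D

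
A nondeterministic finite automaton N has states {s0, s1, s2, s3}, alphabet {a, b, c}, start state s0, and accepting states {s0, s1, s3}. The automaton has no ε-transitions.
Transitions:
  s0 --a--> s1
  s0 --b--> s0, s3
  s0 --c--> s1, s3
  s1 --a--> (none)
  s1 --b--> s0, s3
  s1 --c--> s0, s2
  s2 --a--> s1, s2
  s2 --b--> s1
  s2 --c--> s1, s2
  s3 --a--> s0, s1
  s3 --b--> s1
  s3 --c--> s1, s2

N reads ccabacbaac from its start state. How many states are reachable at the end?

2

Start: {s0}
read c: {s1, s3}
read c: {s0, s1, s2}
read a: {s1, s2}
read b: {s0, s1, s3}
read a: {s0, s1}
read c: {s0, s1, s2, s3}
read b: {s0, s1, s3}
read a: {s0, s1}
read a: {s1}
read c: {s0, s2}
Final reachable set {s0, s2} has 2 states.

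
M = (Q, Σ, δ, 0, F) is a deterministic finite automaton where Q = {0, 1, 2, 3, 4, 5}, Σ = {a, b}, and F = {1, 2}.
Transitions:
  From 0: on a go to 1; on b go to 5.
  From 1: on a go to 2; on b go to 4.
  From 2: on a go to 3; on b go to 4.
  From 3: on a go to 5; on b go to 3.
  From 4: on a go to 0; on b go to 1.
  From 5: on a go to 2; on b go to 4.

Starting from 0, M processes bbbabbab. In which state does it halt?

0 --b--> 5
5 --b--> 4
4 --b--> 1
1 --a--> 2
2 --b--> 4
4 --b--> 1
1 --a--> 2
2 --b--> 4

4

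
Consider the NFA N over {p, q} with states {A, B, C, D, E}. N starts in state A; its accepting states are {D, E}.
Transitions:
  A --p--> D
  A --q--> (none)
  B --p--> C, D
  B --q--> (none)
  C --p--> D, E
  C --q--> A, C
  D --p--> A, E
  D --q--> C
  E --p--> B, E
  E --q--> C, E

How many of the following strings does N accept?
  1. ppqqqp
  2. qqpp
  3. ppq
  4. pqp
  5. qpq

3

ppqqqp: accepted
qqpp: rejected
ppq: accepted
pqp: accepted
qpq: rejected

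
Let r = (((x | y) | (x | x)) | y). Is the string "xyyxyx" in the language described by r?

no

Neither ((x|y)|(x|x)) nor y matches xyyxyx.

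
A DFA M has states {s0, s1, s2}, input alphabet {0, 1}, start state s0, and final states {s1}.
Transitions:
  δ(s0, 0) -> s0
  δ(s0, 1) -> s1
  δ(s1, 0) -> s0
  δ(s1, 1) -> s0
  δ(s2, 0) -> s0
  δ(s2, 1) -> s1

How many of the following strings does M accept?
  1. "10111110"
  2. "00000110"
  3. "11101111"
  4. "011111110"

"10111110": rejected
"00000110": rejected
"11101111": rejected
"011111110": rejected

0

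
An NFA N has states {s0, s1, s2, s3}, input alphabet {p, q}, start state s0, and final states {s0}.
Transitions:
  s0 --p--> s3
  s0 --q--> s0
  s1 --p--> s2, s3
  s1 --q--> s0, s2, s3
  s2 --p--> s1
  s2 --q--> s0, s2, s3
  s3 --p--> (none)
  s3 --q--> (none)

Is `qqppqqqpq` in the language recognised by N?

rejected

Start: {s0}
read q: {s0}
read q: {s0}
read p: {s3}
read p: {}
The reachable set is empty and stays empty for the remaining 5 symbols.
Reachable ∩ accepting = {} — empty.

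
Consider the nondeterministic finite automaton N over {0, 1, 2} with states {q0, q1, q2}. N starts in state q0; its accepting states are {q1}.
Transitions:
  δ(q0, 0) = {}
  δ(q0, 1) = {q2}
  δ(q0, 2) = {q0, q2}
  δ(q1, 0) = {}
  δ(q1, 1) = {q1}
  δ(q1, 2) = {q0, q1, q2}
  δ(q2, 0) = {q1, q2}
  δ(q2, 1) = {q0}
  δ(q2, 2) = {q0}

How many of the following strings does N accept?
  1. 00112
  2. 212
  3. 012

0

00112: rejected
212: rejected
012: rejected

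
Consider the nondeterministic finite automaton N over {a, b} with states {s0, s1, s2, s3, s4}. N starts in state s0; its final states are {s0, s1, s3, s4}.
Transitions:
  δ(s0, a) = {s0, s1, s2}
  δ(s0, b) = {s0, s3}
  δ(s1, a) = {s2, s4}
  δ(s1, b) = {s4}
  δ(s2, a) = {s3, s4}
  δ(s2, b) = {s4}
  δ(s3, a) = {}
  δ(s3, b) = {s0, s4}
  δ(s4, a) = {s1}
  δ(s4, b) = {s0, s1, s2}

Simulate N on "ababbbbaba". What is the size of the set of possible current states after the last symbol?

5

Start: {s0}
read a: {s0, s1, s2}
read b: {s0, s3, s4}
read a: {s0, s1, s2}
read b: {s0, s3, s4}
read b: {s0, s1, s2, s3, s4}
read b: {s0, s1, s2, s3, s4}
read b: {s0, s1, s2, s3, s4}
read a: {s0, s1, s2, s3, s4}
read b: {s0, s1, s2, s3, s4}
read a: {s0, s1, s2, s3, s4}
Final reachable set {s0, s1, s2, s3, s4} has 5 states.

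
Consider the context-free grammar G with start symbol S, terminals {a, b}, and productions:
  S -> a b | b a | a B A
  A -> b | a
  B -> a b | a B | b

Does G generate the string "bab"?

no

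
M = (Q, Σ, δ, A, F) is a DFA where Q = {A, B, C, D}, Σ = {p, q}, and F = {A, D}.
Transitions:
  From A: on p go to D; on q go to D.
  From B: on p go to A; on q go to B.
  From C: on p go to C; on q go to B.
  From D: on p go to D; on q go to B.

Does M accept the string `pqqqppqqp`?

accepted

A --p--> D
D --q--> B
B --q--> B
B --q--> B
B --p--> A
A --p--> D
D --q--> B
B --q--> B
B --p--> A
End in state A, which is an accepting state.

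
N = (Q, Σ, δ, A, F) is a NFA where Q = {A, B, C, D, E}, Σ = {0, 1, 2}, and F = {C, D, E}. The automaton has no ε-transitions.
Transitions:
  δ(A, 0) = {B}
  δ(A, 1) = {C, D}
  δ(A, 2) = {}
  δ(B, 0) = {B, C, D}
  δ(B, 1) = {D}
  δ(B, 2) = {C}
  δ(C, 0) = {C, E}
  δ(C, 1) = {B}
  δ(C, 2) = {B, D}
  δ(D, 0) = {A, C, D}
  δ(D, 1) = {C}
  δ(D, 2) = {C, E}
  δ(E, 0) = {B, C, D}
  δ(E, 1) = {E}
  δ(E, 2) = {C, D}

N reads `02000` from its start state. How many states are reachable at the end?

5

Start: {A}
read 0: {B}
read 2: {C}
read 0: {C, E}
read 0: {B, C, D, E}
read 0: {A, B, C, D, E}
Final reachable set {A, B, C, D, E} has 5 states.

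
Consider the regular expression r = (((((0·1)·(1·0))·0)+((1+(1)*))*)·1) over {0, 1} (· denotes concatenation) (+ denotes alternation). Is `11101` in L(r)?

No split of 11101 into u·v has ((((0·1)·(1·0))·0)+((1+(1)*))*) matching u and 1 matching v.

no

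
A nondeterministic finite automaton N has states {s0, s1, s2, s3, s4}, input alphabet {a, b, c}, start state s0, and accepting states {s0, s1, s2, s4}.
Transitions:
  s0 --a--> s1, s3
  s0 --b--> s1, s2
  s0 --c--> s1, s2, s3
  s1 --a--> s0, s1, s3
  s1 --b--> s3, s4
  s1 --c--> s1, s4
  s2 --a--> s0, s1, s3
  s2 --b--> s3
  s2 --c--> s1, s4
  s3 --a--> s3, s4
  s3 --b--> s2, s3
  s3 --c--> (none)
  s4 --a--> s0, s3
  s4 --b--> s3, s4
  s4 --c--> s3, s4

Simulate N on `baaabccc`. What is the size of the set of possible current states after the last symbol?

Start: {s0}
read b: {s1, s2}
read a: {s0, s1, s3}
read a: {s0, s1, s3, s4}
read a: {s0, s1, s3, s4}
read b: {s1, s2, s3, s4}
read c: {s1, s3, s4}
read c: {s1, s3, s4}
read c: {s1, s3, s4}
Final reachable set {s1, s3, s4} has 3 states.

3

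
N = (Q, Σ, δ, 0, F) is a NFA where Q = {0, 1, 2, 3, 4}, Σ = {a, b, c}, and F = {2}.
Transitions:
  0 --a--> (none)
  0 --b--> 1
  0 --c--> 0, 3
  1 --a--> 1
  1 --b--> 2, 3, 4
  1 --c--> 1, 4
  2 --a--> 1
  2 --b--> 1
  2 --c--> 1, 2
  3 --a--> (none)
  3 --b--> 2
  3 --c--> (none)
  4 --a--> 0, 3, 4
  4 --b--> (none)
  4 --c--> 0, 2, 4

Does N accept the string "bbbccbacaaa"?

Start: {0}
read b: {1}
read b: {2, 3, 4}
read b: {1, 2}
read c: {1, 2, 4}
read c: {0, 1, 2, 4}
read b: {1, 2, 3, 4}
read a: {0, 1, 3, 4}
read c: {0, 1, 2, 3, 4}
read a: {0, 1, 3, 4}
read a: {0, 1, 3, 4}
read a: {0, 1, 3, 4}
Reachable ∩ accepting = {} — empty.

rejected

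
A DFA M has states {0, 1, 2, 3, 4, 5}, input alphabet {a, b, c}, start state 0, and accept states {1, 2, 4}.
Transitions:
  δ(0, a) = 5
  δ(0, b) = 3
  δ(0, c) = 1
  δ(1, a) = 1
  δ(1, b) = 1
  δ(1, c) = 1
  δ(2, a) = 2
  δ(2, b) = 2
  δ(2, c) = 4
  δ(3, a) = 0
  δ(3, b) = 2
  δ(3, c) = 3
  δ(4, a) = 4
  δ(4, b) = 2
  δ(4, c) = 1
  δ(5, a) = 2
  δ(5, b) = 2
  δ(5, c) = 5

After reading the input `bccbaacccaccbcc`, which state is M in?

1

0 --b--> 3
3 --c--> 3
3 --c--> 3
3 --b--> 2
2 --a--> 2
2 --a--> 2
2 --c--> 4
4 --c--> 1
1 --c--> 1
1 --a--> 1
1 --c--> 1
1 --c--> 1
1 --b--> 1
1 --c--> 1
1 --c--> 1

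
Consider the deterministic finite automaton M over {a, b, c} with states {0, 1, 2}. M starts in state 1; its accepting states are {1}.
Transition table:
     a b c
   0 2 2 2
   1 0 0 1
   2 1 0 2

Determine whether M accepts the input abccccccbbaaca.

1 --a--> 0
0 --b--> 2
2 --c--> 2
2 --c--> 2
2 --c--> 2
2 --c--> 2
2 --c--> 2
2 --c--> 2
2 --b--> 0
0 --b--> 2
2 --a--> 1
1 --a--> 0
0 --c--> 2
2 --a--> 1
End in state 1, which is an accepting state.

accepted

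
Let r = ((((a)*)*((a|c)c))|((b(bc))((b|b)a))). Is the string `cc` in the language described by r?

yes

The left alternative (((a)*)*((a|c)c)) matches cc.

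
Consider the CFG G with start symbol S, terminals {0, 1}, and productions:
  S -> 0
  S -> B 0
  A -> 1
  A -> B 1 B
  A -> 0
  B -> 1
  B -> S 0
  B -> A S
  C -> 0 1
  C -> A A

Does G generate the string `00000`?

S ⇒ B0 ⇒ AS0 ⇒ 0S0 ⇒ 0B00 ⇒ 0S000 ⇒ 00000

yes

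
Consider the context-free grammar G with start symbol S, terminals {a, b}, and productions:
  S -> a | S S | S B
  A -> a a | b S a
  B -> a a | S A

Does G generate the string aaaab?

no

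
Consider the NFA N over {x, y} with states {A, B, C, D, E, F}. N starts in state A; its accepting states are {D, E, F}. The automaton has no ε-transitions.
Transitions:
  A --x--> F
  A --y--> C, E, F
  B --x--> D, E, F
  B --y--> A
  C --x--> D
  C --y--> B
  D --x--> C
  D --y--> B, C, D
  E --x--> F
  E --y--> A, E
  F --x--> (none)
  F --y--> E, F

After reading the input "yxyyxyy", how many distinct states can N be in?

6

Start: {A}
read y: {C, E, F}
read x: {D, F}
read y: {B, C, D, E, F}
read y: {A, B, C, D, E, F}
read x: {C, D, E, F}
read y: {A, B, C, D, E, F}
read y: {A, B, C, D, E, F}
Final reachable set {A, B, C, D, E, F} has 6 states.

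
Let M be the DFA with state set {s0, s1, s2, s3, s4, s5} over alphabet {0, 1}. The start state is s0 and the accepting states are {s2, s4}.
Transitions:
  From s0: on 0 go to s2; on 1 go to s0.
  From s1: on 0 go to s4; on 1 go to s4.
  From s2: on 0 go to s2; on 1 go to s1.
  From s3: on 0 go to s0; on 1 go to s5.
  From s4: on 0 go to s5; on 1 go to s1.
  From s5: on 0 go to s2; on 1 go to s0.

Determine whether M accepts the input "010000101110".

accepted

s0 --0--> s2
s2 --1--> s1
s1 --0--> s4
s4 --0--> s5
s5 --0--> s2
s2 --0--> s2
s2 --1--> s1
s1 --0--> s4
s4 --1--> s1
s1 --1--> s4
s4 --1--> s1
s1 --0--> s4
End in state s4, which is an accepting state.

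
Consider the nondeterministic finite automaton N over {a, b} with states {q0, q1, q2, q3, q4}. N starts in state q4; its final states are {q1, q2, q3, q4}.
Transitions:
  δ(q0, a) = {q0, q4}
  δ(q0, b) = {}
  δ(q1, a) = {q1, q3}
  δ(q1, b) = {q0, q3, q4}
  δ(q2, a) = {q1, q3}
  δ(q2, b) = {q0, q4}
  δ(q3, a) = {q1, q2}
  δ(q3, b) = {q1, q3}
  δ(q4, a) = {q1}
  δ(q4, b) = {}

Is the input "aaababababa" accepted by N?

accepted

Start: {q4}
read a: {q1}
read a: {q1, q3}
read a: {q1, q2, q3}
read b: {q0, q1, q3, q4}
read a: {q0, q1, q2, q3, q4}
read b: {q0, q1, q3, q4}
read a: {q0, q1, q2, q3, q4}
read b: {q0, q1, q3, q4}
read a: {q0, q1, q2, q3, q4}
read b: {q0, q1, q3, q4}
read a: {q0, q1, q2, q3, q4}
Reachable ∩ accepting = {q1, q2, q3, q4} — nonempty.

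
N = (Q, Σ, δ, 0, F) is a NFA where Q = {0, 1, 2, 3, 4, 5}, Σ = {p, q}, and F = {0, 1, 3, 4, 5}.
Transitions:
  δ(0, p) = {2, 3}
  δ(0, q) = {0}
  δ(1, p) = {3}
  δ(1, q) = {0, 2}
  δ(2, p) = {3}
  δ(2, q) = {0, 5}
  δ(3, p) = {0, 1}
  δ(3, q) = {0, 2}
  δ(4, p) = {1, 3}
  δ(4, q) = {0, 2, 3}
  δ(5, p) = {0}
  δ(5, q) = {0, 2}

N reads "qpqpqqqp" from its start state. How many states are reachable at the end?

Start: {0}
read q: {0}
read p: {2, 3}
read q: {0, 2, 5}
read p: {0, 2, 3}
read q: {0, 2, 5}
read q: {0, 2, 5}
read q: {0, 2, 5}
read p: {0, 2, 3}
Final reachable set {0, 2, 3} has 3 states.

3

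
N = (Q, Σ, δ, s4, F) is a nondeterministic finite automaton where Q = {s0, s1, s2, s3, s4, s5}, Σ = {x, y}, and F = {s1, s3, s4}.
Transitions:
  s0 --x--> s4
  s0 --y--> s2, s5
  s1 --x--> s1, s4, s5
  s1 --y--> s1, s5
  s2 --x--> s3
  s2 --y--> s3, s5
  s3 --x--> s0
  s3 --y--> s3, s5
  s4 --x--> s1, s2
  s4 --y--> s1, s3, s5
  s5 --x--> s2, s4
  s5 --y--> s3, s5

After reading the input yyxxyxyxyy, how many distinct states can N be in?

3

Start: {s4}
read y: {s1, s3, s5}
read y: {s1, s3, s5}
read x: {s0, s1, s2, s4, s5}
read x: {s1, s2, s3, s4, s5}
read y: {s1, s3, s5}
read x: {s0, s1, s2, s4, s5}
read y: {s1, s2, s3, s5}
read x: {s0, s1, s2, s3, s4, s5}
read y: {s1, s2, s3, s5}
read y: {s1, s3, s5}
Final reachable set {s1, s3, s5} has 3 states.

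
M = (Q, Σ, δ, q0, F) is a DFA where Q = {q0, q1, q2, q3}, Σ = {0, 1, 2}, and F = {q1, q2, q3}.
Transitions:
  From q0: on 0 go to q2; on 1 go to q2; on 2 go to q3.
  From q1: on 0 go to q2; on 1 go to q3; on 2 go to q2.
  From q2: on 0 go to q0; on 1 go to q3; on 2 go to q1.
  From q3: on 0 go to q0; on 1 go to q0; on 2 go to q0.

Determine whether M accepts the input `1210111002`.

q0 --1--> q2
q2 --2--> q1
q1 --1--> q3
q3 --0--> q0
q0 --1--> q2
q2 --1--> q3
q3 --1--> q0
q0 --0--> q2
q2 --0--> q0
q0 --2--> q3
End in state q3, which is an accepting state.

accepted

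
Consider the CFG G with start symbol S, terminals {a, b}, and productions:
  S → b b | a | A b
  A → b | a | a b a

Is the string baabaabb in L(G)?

no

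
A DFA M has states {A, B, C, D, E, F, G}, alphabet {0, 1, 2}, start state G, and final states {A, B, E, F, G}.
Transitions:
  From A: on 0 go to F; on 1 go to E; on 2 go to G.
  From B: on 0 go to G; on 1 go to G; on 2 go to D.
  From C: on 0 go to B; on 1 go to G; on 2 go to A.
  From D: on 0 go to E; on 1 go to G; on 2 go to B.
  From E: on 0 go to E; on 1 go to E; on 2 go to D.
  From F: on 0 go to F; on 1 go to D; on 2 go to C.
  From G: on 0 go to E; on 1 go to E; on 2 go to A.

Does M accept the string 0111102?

G --0--> E
E --1--> E
E --1--> E
E --1--> E
E --1--> E
E --0--> E
E --2--> D
End in state D, which is not an accepting state.

rejected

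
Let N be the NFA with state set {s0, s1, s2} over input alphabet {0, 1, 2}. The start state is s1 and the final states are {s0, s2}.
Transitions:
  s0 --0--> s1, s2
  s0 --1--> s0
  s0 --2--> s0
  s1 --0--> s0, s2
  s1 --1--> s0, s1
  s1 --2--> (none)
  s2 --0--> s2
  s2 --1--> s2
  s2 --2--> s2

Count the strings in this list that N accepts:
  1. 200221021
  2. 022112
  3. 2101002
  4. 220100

1

200221021: rejected
022112: accepted
2101002: rejected
220100: rejected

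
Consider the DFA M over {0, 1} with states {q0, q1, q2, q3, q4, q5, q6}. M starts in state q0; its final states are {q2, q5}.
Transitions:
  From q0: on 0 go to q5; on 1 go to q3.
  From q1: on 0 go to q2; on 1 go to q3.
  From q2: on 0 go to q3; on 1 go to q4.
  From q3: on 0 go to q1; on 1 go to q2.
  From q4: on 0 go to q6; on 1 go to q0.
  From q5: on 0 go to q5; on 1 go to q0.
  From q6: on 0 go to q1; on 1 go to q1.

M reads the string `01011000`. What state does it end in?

q3

q0 --0--> q5
q5 --1--> q0
q0 --0--> q5
q5 --1--> q0
q0 --1--> q3
q3 --0--> q1
q1 --0--> q2
q2 --0--> q3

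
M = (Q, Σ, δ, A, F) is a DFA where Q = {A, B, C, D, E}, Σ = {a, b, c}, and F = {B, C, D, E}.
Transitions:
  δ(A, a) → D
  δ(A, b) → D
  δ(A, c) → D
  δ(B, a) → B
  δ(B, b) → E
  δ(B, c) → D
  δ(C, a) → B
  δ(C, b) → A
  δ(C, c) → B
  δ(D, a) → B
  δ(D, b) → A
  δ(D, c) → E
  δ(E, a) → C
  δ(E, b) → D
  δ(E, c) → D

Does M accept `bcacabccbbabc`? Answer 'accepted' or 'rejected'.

A --b--> D
D --c--> E
E --a--> C
C --c--> B
B --a--> B
B --b--> E
E --c--> D
D --c--> E
E --b--> D
D --b--> A
A --a--> D
D --b--> A
A --c--> D
End in state D, which is an accepting state.

accepted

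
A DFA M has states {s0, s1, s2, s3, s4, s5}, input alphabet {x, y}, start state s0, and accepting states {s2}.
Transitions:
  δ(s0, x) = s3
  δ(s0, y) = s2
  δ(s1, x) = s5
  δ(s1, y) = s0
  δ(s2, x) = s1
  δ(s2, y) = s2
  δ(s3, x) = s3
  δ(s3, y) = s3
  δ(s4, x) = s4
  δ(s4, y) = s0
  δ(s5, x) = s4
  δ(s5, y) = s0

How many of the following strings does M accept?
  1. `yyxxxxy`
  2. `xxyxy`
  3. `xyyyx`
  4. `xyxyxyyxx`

`yyxxxxy`: rejected
`xxyxy`: rejected
`xyyyx`: rejected
`xyxyxyyxx`: rejected

0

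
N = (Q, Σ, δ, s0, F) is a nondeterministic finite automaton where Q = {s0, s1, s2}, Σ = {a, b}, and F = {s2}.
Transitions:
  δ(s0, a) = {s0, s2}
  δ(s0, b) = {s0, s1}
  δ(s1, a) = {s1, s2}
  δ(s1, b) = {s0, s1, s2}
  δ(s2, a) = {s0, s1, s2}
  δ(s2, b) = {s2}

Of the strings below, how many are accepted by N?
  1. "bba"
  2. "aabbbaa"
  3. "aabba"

"bba": accepted
"aabbbaa": accepted
"aabba": accepted

3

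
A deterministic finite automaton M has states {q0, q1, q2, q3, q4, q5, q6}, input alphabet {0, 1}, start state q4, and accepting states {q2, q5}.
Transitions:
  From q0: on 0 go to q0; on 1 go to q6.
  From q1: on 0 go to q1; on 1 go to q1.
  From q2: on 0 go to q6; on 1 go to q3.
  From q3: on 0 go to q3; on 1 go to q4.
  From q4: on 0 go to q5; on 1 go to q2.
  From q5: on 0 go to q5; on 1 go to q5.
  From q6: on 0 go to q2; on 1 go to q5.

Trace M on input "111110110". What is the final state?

q4 --1--> q2
q2 --1--> q3
q3 --1--> q4
q4 --1--> q2
q2 --1--> q3
q3 --0--> q3
q3 --1--> q4
q4 --1--> q2
q2 --0--> q6

q6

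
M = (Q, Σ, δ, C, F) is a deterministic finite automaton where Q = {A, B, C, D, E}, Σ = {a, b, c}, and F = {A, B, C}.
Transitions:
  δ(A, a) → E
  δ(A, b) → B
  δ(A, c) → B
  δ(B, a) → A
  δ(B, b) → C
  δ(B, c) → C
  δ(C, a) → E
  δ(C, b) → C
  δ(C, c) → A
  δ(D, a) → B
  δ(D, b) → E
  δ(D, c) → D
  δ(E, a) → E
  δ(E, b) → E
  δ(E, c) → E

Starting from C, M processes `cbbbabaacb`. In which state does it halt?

E

C --c--> A
A --b--> B
B --b--> C
C --b--> C
C --a--> E
E --b--> E
E --a--> E
E --a--> E
E --c--> E
E --b--> E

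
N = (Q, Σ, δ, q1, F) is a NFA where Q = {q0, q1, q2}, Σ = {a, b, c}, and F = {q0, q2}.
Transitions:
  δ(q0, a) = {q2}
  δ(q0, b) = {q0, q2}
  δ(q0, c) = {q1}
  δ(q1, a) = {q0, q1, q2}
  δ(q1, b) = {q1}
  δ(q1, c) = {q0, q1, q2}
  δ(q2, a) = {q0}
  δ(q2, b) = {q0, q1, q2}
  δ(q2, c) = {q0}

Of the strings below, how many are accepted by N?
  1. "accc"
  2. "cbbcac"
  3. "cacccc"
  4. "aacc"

"accc": accepted
"cbbcac": accepted
"cacccc": accepted
"aacc": accepted

4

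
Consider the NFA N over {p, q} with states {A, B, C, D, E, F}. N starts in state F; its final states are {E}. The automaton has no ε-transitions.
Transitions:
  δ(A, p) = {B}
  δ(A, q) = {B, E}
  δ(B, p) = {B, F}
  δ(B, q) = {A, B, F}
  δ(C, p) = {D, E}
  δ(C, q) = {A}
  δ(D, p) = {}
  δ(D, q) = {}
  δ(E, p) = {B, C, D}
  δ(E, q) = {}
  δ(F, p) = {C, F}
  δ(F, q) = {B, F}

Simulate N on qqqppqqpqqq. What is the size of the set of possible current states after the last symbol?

4

Start: {F}
read q: {B, F}
read q: {A, B, F}
read q: {A, B, E, F}
read p: {B, C, D, F}
read p: {B, C, D, E, F}
read q: {A, B, F}
read q: {A, B, E, F}
read p: {B, C, D, F}
read q: {A, B, F}
read q: {A, B, E, F}
read q: {A, B, E, F}
Final reachable set {A, B, E, F} has 4 states.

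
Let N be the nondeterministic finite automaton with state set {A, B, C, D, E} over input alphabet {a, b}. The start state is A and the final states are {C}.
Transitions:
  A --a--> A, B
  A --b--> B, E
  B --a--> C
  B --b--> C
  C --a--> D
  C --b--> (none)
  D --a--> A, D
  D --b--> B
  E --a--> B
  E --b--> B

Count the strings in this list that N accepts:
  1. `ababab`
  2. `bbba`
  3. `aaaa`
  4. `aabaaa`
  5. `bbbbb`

`ababab`: rejected
`bbba`: rejected
`aaaa`: accepted
`aabaaa`: rejected
`bbbbb`: rejected

1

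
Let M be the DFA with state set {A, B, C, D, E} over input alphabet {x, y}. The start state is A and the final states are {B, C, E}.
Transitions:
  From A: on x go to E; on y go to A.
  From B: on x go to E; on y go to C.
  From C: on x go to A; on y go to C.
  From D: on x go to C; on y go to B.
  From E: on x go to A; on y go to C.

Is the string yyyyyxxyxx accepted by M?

rejected

A --y--> A
A --y--> A
A --y--> A
A --y--> A
A --y--> A
A --x--> E
E --x--> A
A --y--> A
A --x--> E
E --x--> A
End in state A, which is not an accepting state.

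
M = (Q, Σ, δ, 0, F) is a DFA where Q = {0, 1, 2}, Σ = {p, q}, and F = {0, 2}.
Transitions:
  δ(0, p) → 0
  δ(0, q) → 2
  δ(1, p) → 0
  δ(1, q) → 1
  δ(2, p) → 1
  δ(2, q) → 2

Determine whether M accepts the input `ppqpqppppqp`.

rejected

0 --p--> 0
0 --p--> 0
0 --q--> 2
2 --p--> 1
1 --q--> 1
1 --p--> 0
0 --p--> 0
0 --p--> 0
0 --p--> 0
0 --q--> 2
2 --p--> 1
End in state 1, which is not an accepting state.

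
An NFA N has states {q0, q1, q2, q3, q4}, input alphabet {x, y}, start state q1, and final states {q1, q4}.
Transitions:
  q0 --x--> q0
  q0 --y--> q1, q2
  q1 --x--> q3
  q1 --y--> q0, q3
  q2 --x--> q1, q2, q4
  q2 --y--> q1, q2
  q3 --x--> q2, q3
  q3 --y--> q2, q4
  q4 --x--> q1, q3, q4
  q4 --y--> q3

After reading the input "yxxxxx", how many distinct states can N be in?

5

Start: {q1}
read y: {q0, q3}
read x: {q0, q2, q3}
read x: {q0, q1, q2, q3, q4}
read x: {q0, q1, q2, q3, q4}
read x: {q0, q1, q2, q3, q4}
read x: {q0, q1, q2, q3, q4}
Final reachable set {q0, q1, q2, q3, q4} has 5 states.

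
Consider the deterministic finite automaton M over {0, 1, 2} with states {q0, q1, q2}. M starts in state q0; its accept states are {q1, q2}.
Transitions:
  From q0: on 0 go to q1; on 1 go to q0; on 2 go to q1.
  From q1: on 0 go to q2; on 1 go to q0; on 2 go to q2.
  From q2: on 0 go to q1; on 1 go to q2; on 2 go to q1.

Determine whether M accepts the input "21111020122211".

q0 --2--> q1
q1 --1--> q0
q0 --1--> q0
q0 --1--> q0
q0 --1--> q0
q0 --0--> q1
q1 --2--> q2
q2 --0--> q1
q1 --1--> q0
q0 --2--> q1
q1 --2--> q2
q2 --2--> q1
q1 --1--> q0
q0 --1--> q0
End in state q0, which is not an accepting state.

rejected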